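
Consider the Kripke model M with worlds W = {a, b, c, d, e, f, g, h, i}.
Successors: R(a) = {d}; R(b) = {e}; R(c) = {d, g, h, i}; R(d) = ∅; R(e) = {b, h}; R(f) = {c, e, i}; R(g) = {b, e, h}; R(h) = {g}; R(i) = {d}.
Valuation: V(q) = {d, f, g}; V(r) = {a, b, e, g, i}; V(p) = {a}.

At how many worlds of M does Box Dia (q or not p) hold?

6

Recall that Box ψ holds at a world iff ψ holds at every accessible world, and Dia ψ holds iff ψ holds at some accessible world.
Let φ = Box Dia (q or not p). Evaluate φ at each world:
  a (successors {d}): φ is false.
  b (successors {e}): φ is true.
  c (successors {d, g, h, i}): φ is false.
  d (successors ∅): φ is true.
  e (successors {b, h}): φ is true.
  f (successors {c, e, i}): φ is true.
  g (successors {b, e, h}): φ is true.
  h (successors {g}): φ is true.
  i (successors {d}): φ is false.
For instance, at a:
  At a: Box Dia (q or not p) requires Dia (q or not p) at every successor {d}.
    Dia (q or not p) fails at d, so Box Dia (q or not p) is false at a.
      At d: no accessible worlds, so Dia (q or not p) is false.
Satisfying worlds: {b, d, e, f, g, h}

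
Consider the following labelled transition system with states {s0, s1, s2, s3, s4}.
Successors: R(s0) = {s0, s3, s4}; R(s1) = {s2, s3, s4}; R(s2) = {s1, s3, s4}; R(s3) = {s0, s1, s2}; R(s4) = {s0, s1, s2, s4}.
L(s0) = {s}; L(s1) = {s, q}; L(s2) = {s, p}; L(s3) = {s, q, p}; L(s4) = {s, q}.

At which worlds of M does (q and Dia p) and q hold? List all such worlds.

Recall that Dia ψ holds at a world iff ψ holds at some accessible world.
Let φ = (q and Dia p) and q. Evaluate φ at each world:
  s0 (successors {s0, s3, s4}): φ is false.
  s1 (successors {s2, s3, s4}): φ is true.
  s2 (successors {s1, s3, s4}): φ is false.
  s3 (successors {s0, s1, s2}): φ is true.
  s4 (successors {s0, s1, s2, s4}): φ is true.
For instance, at s0:
  At s0: q and Dia p is false, q is false, so (q and Dia p) and q is false.
    At s0: q is false, Dia p is true, so q and Dia p is false.
      At s0: Dia p requires p at some successor in {s0, s3, s4}.
        p holds at s3, so Dia p is true at s0.
Satisfying worlds: {s1, s3, s4}

s1, s3, s4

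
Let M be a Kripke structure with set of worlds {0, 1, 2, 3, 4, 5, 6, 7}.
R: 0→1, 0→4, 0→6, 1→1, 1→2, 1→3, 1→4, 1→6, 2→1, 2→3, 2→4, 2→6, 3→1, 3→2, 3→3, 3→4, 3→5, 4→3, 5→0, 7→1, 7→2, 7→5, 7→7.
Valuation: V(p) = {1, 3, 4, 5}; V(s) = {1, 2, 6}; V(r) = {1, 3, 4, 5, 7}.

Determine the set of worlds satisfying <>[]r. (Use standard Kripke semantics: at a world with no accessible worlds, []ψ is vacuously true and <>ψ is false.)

0, 1, 2, 3

Let φ = <>[]r. Evaluate φ at each world:
  0 (successors {1, 4, 6}): φ is true.
  1 (successors {1, 2, 3, 4, 6}): φ is true.
  2 (successors {1, 3, 4, 6}): φ is true.
  3 (successors {1, 2, 3, 4, 5}): φ is true.
  4 (successors {3}): φ is false.
  5 (successors {0}): φ is false.
  6 (successors ∅): φ is false.
  7 (successors {1, 2, 5, 7}): φ is false.
For instance, at 7:
  At 7: <>[]r requires []r at some successor in {1, 2, 5, 7}.
    At 1: []r is false.
    At 2: []r is false.
    At 5: []r is false.
    At 7: []r is false.
  So <>[]r is false at 7.
Satisfying worlds: {0, 1, 2, 3}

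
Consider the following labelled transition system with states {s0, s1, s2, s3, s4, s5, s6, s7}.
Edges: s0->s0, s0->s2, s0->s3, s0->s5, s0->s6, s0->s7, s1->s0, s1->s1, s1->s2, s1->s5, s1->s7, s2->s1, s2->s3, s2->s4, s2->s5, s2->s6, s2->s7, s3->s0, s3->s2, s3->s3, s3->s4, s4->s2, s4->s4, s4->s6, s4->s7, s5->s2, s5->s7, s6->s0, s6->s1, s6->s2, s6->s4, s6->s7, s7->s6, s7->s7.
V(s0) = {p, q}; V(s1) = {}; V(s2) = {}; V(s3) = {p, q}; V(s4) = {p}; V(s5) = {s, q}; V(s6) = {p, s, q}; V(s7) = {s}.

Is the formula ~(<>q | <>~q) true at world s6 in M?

At s6: <>q | <>~q is true, so ~(<>q | <>~q) is false.
  At s6: <>q is true, <>~q is true, so <>q | <>~q is true.
    At s6: <>q requires q at some successor in {s0, s1, s2, s4, s7}.
      q holds at s0, so <>q is true at s6.
    At s6: <>~q requires ~q at some successor in {s0, s1, s2, s4, s7}.
      ~q holds at s1, so <>~q is true at s6.

No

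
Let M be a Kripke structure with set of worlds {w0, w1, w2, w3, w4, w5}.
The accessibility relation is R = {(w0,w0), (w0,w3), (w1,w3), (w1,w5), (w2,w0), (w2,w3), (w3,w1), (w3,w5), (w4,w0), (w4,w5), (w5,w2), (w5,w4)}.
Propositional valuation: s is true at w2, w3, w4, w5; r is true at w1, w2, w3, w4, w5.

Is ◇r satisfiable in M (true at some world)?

Yes

Let φ = ◇r. Evaluate φ at each world:
  w0 (successors {w0, w3}): φ is true.
  w1 (successors {w3, w5}): φ is true.
  w2 (successors {w0, w3}): φ is true.
  w3 (successors {w1, w5}): φ is true.
  w4 (successors {w0, w5}): φ is true.
  w5 (successors {w2, w4}): φ is true.
Detail at w0 (witness):
  At w0: ◇r requires r at some successor in {w0, w3}.
    r holds at w3, so ◇r is true at w0.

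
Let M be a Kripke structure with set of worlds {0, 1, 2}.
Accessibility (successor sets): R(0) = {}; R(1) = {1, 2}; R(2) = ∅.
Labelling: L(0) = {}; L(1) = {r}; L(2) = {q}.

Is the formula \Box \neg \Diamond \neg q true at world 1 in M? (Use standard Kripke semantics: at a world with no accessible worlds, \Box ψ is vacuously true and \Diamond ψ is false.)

No

At 1: \Box \neg \Diamond \neg q requires \neg \Diamond \neg q at every successor {1, 2}.
  \neg \Diamond \neg q fails at 1, so \Box \neg \Diamond \neg q is false at 1.
    At 1: \Diamond \neg q is true, so \neg \Diamond \neg q is false.
      At 1: \Diamond \neg q requires \neg q at some successor in {1, 2}.
        \neg q holds at 1, so \Diamond \neg q is true at 1.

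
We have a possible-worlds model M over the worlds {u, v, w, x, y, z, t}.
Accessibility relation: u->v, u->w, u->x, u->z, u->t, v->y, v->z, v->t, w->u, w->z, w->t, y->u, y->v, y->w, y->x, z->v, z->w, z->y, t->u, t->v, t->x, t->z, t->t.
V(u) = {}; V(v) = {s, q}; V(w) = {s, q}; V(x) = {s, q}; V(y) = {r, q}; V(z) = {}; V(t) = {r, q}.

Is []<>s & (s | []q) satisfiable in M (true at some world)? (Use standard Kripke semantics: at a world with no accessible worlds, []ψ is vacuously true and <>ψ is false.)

Let φ = []<>s & (s | []q). Evaluate φ at each world:
  u (successors {v, w, x, z, t}): φ is false.
  v (successors {y, z, t}): φ is true.
  w (successors {u, z, t}): φ is true.
  x (successors ∅): φ is true.
  y (successors {u, v, w, x}): φ is false.
  z (successors {v, w, y}): φ is false.
  t (successors {u, v, x, z, t}): φ is false.
Detail at v (witness):
  At v: []<>s is true, s | []q is true, so []<>s & (s | []q) is true.
    At v: []<>s requires <>s at every successor {y, z, t}.
      At y: <>s is true.
      At z: <>s is true.
      At t: <>s is true.
    So []<>s is true at v.
    At v: s is true, []q is false, so s | []q is true.
      At v: []q requires q at every successor {y, z, t}.
        q fails at z, so []q is false at v.

Yes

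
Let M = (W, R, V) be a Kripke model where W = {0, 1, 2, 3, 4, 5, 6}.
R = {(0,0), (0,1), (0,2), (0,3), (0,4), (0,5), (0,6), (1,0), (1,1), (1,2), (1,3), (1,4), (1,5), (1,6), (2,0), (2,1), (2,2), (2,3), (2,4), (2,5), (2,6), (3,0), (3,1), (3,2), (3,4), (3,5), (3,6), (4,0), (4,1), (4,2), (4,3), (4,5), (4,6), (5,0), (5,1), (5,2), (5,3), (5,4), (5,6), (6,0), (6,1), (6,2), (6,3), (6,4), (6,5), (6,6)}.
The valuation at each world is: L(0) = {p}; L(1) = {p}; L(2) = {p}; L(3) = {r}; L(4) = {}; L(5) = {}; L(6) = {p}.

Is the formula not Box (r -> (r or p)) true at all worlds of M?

Recall that Box ψ holds at a world iff ψ holds at every accessible world, and Dia ψ holds iff ψ holds at some accessible world.
Let φ = not Box (r -> (r or p)). Evaluate φ at each world:
  0 (successors {0, 1, 2, 3, 4, 5, 6}): φ is false.
  1 (successors {0, 1, 2, 3, 4, 5, 6}): φ is false.
  2 (successors {0, 1, 2, 3, 4, 5, 6}): φ is false.
  3 (successors {0, 1, 2, 4, 5, 6}): φ is false.
  4 (successors {0, 1, 2, 3, 5, 6}): φ is false.
  5 (successors {0, 1, 2, 3, 4, 6}): φ is false.
  6 (successors {0, 1, 2, 3, 4, 5, 6}): φ is false.
Detail at 0 (counterexample):
  At 0: Box (r -> (r or p)) is true, so not Box (r -> (r or p)) is false.
    At 0: Box (r -> (r or p)) requires r -> (r or p) at every successor {0, 1, 2, 3, 4, 5, 6}.
      At 0: r -> (r or p) is true.
      At 1: r -> (r or p) is true.
      At 2: r -> (r or p) is true.
      At 3: r -> (r or p) is true.
      At 4: r -> (r or p) is true.
      At 5: r -> (r or p) is true.
      At 6: r -> (r or p) is true.
    So Box (r -> (r or p)) is true at 0.

No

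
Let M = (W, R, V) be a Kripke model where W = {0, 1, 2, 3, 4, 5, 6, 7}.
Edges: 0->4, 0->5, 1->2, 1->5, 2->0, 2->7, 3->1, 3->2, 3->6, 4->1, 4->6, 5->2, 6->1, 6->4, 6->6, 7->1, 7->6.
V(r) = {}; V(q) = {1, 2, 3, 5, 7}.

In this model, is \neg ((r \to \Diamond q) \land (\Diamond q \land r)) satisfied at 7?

Yes

At 7: (r \to \Diamond q) \land (\Diamond q \land r) is false, so \neg ((r \to \Diamond q) \land (\Diamond q \land r)) is true.
  At 7: r \to \Diamond q is true, \Diamond q \land r is false, so (r \to \Diamond q) \land (\Diamond q \land r) is false.
    At 7: r is false, \Diamond q is true, so r \to \Diamond q is true.
      At 7: \Diamond q requires q at some successor in {1, 6}.
        q holds at 1, so \Diamond q is true at 7.
    At 7: \Diamond q is true, r is false, so \Diamond q \land r is false.
      At 7: \Diamond q requires q at some successor in {1, 6}.
        q holds at 1, so \Diamond q is true at 7.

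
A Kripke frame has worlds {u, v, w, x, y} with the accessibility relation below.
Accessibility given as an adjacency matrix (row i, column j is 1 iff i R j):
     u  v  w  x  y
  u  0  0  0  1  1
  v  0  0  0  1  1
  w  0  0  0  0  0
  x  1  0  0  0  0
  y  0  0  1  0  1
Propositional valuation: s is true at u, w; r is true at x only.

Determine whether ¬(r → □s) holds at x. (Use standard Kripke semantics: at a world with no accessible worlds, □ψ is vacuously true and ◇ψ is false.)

At x: r → □s is true, so ¬(r → □s) is false.
  At x: r is true, □s is true, so r → □s is true.
    At x: □s requires s at every successor {u}.
      At u: s is true.
    So □s is true at x.

No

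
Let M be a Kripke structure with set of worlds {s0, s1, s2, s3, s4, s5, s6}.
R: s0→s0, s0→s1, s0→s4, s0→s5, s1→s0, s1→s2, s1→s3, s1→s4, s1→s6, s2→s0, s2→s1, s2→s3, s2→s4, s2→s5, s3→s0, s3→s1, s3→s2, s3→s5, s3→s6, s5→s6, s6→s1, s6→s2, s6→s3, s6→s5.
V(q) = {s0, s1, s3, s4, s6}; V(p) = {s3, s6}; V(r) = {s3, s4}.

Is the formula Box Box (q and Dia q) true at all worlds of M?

Recall that Box ψ holds at a world iff ψ holds at every accessible world, and Dia ψ holds iff ψ holds at some accessible world.
Let φ = Box Box (q and Dia q). Evaluate φ at each world:
  s0 (successors {s0, s1, s4, s5}): φ is false.
  s1 (successors {s0, s2, s3, s4, s6}): φ is false.
  s2 (successors {s0, s1, s3, s4, s5}): φ is false.
  s3 (successors {s0, s1, s2, s5, s6}): φ is false.
  s4 (successors ∅): φ is true.
  s5 (successors {s6}): φ is false.
  s6 (successors {s1, s2, s3, s5}): φ is false.
Detail at s0 (counterexample):
  At s0: Box Box (q and Dia q) requires Box (q and Dia q) at every successor {s0, s1, s4, s5}.
    Box (q and Dia q) fails at s0, so Box Box (q and Dia q) is false at s0.
      At s0: Box (q and Dia q) requires q and Dia q at every successor {s0, s1, s4, s5}.
        q and Dia q fails at s4, so Box (q and Dia q) is false at s0.

No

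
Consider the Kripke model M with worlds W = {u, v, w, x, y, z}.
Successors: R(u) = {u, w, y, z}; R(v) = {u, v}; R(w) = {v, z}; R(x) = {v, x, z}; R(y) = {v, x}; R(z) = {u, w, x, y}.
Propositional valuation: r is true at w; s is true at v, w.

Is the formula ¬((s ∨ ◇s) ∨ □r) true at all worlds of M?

No

Let φ = ¬((s ∨ ◇s) ∨ □r). Evaluate φ at each world:
  u (successors {u, w, y, z}): φ is false.
  v (successors {u, v}): φ is false.
  w (successors {v, z}): φ is false.
  x (successors {v, x, z}): φ is false.
  y (successors {v, x}): φ is false.
  z (successors {u, w, x, y}): φ is false.
Detail at u (counterexample):
  At u: (s ∨ ◇s) ∨ □r is true, so ¬((s ∨ ◇s) ∨ □r) is false.
    At u: s ∨ ◇s is true, □r is false, so (s ∨ ◇s) ∨ □r is true.
      At u: s is false, ◇s is true, so s ∨ ◇s is true.
      At u: □r requires r at every successor {u, w, y, z}.
        r fails at u, so □r is false at u.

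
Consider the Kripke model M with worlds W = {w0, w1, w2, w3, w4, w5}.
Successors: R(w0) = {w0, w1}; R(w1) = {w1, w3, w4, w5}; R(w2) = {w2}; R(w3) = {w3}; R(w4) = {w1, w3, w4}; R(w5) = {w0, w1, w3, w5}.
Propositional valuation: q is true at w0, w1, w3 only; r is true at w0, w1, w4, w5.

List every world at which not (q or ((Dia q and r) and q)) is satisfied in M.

w2, w4, w5

Recall that Dia ψ holds at a world iff ψ holds at some accessible world.
Let φ = not (q or ((Dia q and r) and q)). Evaluate φ at each world:
  w0 (successors {w0, w1}): φ is false.
  w1 (successors {w1, w3, w4, w5}): φ is false.
  w2 (successors {w2}): φ is true.
  w3 (successors {w3}): φ is false.
  w4 (successors {w1, w3, w4}): φ is true.
  w5 (successors {w0, w1, w3, w5}): φ is true.
For instance, at w4:
  At w4: q or ((Dia q and r) and q) is false, so not (q or ((Dia q and r) and q)) is true.
    At w4: q is false, (Dia q and r) and q is false, so q or ((Dia q and r) and q) is false.
      At w4: Dia q and r is true, q is false, so (Dia q and r) and q is false.
Satisfying worlds: {w2, w4, w5}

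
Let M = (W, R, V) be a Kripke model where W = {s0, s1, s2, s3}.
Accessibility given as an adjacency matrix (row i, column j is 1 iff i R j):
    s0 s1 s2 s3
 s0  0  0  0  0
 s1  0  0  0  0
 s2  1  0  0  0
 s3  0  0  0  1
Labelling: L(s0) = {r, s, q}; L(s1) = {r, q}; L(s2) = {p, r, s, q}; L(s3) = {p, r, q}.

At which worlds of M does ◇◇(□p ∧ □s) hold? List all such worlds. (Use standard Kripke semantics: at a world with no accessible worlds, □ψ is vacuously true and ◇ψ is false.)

Let φ = ◇◇(□p ∧ □s). Evaluate φ at each world:
  s0 (successors ∅): φ is false.
  s1 (successors ∅): φ is false.
  s2 (successors {s0}): φ is false.
  s3 (successors {s3}): φ is false.
For instance, at s3:
  At s3: ◇◇(□p ∧ □s) requires ◇(□p ∧ □s) at some successor in {s3}.
    At s3: ◇(□p ∧ □s) is false.
  So ◇◇(□p ∧ □s) is false at s3.
Satisfying worlds: none.

none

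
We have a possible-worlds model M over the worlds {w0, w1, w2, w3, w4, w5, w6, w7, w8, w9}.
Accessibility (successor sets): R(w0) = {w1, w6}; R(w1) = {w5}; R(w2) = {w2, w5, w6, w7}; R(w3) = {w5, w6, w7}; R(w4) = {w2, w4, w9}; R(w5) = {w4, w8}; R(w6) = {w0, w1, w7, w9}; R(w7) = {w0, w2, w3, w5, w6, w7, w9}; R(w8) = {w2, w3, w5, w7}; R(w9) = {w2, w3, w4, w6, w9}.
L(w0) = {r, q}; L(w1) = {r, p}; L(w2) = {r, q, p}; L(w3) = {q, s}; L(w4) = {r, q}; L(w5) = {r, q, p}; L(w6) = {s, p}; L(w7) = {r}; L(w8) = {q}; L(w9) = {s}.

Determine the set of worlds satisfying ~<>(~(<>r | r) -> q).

none

Let φ = ~<>(~(<>r | r) -> q). Evaluate φ at each world:
  w0 (successors {w1, w6}): φ is false.
  w1 (successors {w5}): φ is false.
  w2 (successors {w2, w5, w6, w7}): φ is false.
  w3 (successors {w5, w6, w7}): φ is false.
  w4 (successors {w2, w4, w9}): φ is false.
  w5 (successors {w4, w8}): φ is false.
  w6 (successors {w0, w1, w7, w9}): φ is false.
  w7 (successors {w0, w2, w3, w5, w6, w7, w9}): φ is false.
  w8 (successors {w2, w3, w5, w7}): φ is false.
  w9 (successors {w2, w3, w4, w6, w9}): φ is false.
For instance, at w2:
  At w2: <>(~(<>r | r) -> q) is true, so ~<>(~(<>r | r) -> q) is false.
    At w2: <>(~(<>r | r) -> q) requires ~(<>r | r) -> q at some successor in {w2, w5, w6, w7}.
      ~(<>r | r) -> q holds at w2, so <>(~(<>r | r) -> q) is true at w2.
Satisfying worlds: none.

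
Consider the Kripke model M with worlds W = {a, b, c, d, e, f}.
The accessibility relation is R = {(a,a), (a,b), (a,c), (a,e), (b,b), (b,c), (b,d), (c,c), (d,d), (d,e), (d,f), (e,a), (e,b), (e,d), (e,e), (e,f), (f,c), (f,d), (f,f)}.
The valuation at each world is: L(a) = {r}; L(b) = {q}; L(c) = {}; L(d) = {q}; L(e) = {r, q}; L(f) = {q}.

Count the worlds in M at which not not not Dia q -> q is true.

Let φ = not not not Dia q -> q. Evaluate φ at each world:
  a (successors {a, b, c, e}): φ is true.
  b (successors {b, c, d}): φ is true.
  c (successors {c}): φ is false.
  d (successors {d, e, f}): φ is true.
  e (successors {a, b, d, e, f}): φ is true.
  f (successors {c, d, f}): φ is true.
For instance, at d:
  At d: not not not Dia q is false, q is true, so not not not Dia q -> q is true.
    At d: not not Dia q is true, so not not not Dia q is false.
      At d: not Dia q is false, so not not Dia q is true.
Satisfying worlds: {a, b, d, e, f}

5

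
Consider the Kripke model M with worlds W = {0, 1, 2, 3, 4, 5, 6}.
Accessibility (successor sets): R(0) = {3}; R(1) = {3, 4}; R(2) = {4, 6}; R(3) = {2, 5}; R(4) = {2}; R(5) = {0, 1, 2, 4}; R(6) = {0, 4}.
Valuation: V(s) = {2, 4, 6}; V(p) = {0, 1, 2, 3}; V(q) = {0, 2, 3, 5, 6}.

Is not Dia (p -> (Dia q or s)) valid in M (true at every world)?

No

Recall that Dia ψ holds at a world iff ψ holds at some accessible world.
Let φ = not Dia (p -> (Dia q or s)). Evaluate φ at each world:
  0 (successors {3}): φ is false.
  1 (successors {3, 4}): φ is false.
  2 (successors {4, 6}): φ is false.
  3 (successors {2, 5}): φ is false.
  4 (successors {2}): φ is false.
  5 (successors {0, 1, 2, 4}): φ is false.
  6 (successors {0, 4}): φ is false.
Detail at 0 (counterexample):
  At 0: Dia (p -> (Dia q or s)) is true, so not Dia (p -> (Dia q or s)) is false.
    At 0: Dia (p -> (Dia q or s)) requires p -> (Dia q or s) at some successor in {3}.
      p -> (Dia q or s) holds at 3, so Dia (p -> (Dia q or s)) is true at 0.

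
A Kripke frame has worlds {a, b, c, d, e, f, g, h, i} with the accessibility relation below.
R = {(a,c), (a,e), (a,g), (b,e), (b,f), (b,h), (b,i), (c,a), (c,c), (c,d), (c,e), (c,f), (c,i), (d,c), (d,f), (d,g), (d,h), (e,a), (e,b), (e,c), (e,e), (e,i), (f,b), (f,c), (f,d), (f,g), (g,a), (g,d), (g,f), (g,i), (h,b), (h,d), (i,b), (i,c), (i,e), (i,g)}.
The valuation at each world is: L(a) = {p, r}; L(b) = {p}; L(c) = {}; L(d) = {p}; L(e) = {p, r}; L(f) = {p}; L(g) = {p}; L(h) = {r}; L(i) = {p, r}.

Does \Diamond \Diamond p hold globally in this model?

Let φ = \Diamond \Diamond p. Evaluate φ at each world:
  a (successors {c, e, g}): φ is true.
  b (successors {e, f, h, i}): φ is true.
  c (successors {a, c, d, e, f, i}): φ is true.
  d (successors {c, f, g, h}): φ is true.
  e (successors {a, b, c, e, i}): φ is true.
  f (successors {b, c, d, g}): φ is true.
  g (successors {a, d, f, i}): φ is true.
  h (successors {b, d}): φ is true.
  i (successors {b, c, e, g}): φ is true.
For instance, at a:
  At a: \Diamond \Diamond p requires \Diamond p at some successor in {c, e, g}.
    \Diamond p holds at c, so \Diamond \Diamond p is true at a.
      At c: \Diamond p requires p at some successor in {a, c, d, e, f, i}.
        p holds at a, so \Diamond p is true at c.

Yes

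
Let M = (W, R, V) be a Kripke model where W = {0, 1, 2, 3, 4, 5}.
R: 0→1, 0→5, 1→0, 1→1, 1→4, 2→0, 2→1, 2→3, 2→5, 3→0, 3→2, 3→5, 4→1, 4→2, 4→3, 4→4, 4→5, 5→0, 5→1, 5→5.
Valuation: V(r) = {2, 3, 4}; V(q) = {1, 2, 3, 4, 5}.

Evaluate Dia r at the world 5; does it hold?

At 5: Dia r requires r at some successor in {0, 1, 5}.
  At 0: r is false.
  At 1: r is false.
  At 5: r is false.
So Dia r is false at 5.

No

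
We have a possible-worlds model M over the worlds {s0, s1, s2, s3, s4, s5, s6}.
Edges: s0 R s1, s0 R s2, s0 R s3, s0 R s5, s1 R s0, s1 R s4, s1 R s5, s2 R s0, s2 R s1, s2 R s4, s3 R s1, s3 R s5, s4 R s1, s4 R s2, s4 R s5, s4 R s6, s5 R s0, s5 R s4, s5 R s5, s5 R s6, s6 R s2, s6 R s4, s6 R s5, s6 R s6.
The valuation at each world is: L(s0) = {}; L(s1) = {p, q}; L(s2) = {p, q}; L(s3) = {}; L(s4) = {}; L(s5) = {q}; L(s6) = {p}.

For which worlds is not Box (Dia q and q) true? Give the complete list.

Recall that Box ψ holds at a world iff ψ holds at every accessible world, and Dia ψ holds iff ψ holds at some accessible world.
Let φ = not Box (Dia q and q). Evaluate φ at each world:
  s0 (successors {s1, s2, s3, s5}): φ is true.
  s1 (successors {s0, s4, s5}): φ is true.
  s2 (successors {s0, s1, s4}): φ is true.
  s3 (successors {s1, s5}): φ is false.
  s4 (successors {s1, s2, s5, s6}): φ is true.
  s5 (successors {s0, s4, s5, s6}): φ is true.
  s6 (successors {s2, s4, s5, s6}): φ is true.
For instance, at s3:
  At s3: Box (Dia q and q) is true, so not Box (Dia q and q) is false.
    At s3: Box (Dia q and q) requires Dia q and q at every successor {s1, s5}.
      At s1: Dia q and q is true.
      At s5: Dia q and q is true.
    So Box (Dia q and q) is true at s3.
Satisfying worlds: {s0, s1, s2, s4, s5, s6}

s0, s1, s2, s4, s5, s6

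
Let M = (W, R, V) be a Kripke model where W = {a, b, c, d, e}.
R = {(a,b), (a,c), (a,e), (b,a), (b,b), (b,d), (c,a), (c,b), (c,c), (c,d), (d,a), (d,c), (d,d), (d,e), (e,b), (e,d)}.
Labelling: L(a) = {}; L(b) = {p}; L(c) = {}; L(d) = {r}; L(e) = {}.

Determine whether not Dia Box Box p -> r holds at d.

At d: not Dia Box Box p is true, r is true, so not Dia Box Box p -> r is true.
  At d: Dia Box Box p is false, so not Dia Box Box p is true.
    At d: Dia Box Box p requires Box Box p at some successor in {a, c, d, e}.
      At a: Box Box p is false.
      At c: Box Box p is false.
      At d: Box Box p is false.
      At e: Box Box p is false.
    So Dia Box Box p is false at d.

Yes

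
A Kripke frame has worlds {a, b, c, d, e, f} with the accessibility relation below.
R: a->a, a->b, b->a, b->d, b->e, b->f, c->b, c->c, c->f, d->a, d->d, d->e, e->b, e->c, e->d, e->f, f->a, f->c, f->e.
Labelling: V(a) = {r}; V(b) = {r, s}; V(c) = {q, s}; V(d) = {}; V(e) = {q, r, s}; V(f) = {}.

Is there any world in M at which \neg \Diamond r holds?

Recall that \Diamond ψ holds at a world iff ψ holds at some accessible world.
Let φ = \neg \Diamond r. Evaluate φ at each world:
  a (successors {a, b}): φ is false.
  b (successors {a, d, e, f}): φ is false.
  c (successors {b, c, f}): φ is false.
  d (successors {a, d, e}): φ is false.
  e (successors {b, c, d, f}): φ is false.
  f (successors {a, c, e}): φ is false.
For instance, at e:
  At e: \Diamond r is true, so \neg \Diamond r is false.
    At e: \Diamond r requires r at some successor in {b, c, d, f}.
      r holds at b, so \Diamond r is true at e.

No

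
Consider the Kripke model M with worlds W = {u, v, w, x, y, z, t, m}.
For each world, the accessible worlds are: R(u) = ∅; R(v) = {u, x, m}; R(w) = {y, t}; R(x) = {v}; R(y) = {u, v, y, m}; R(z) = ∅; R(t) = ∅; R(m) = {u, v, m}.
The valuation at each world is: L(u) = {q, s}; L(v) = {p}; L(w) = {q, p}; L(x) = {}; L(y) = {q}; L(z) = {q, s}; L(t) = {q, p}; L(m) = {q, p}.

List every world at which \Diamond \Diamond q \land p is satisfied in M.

v, w, m

Let φ = \Diamond \Diamond q \land p. Evaluate φ at each world:
  u (successors ∅): φ is false.
  v (successors {u, x, m}): φ is true.
  w (successors {y, t}): φ is true.
  x (successors {v}): φ is false.
  y (successors {u, v, y, m}): φ is false.
  z (successors ∅): φ is false.
  t (successors ∅): φ is false.
  m (successors {u, v, m}): φ is true.
For instance, at w:
  At w: \Diamond \Diamond q is true, p is true, so \Diamond \Diamond q \land p is true.
    At w: \Diamond \Diamond q requires \Diamond q at some successor in {y, t}.
      \Diamond q holds at y, so \Diamond \Diamond q is true at w.
Satisfying worlds: {v, w, m}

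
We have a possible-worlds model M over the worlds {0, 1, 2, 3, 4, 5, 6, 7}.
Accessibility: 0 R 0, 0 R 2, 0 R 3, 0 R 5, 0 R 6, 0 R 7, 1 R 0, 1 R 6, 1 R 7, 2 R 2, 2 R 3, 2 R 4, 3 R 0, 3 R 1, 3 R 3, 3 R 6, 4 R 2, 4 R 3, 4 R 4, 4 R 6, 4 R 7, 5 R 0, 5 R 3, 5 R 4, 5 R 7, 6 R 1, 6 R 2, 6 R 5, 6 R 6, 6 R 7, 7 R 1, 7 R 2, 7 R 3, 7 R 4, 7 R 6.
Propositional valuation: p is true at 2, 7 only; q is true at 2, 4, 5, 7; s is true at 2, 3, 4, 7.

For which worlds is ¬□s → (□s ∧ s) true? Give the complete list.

2

Let φ = ¬□s → (□s ∧ s). Evaluate φ at each world:
  0 (successors {0, 2, 3, 5, 6, 7}): φ is false.
  1 (successors {0, 6, 7}): φ is false.
  2 (successors {2, 3, 4}): φ is true.
  3 (successors {0, 1, 3, 6}): φ is false.
  4 (successors {2, 3, 4, 6, 7}): φ is false.
  5 (successors {0, 3, 4, 7}): φ is false.
  6 (successors {1, 2, 5, 6, 7}): φ is false.
  7 (successors {1, 2, 3, 4, 6}): φ is false.
For instance, at 4:
  At 4: ¬□s is true, □s ∧ s is false, so ¬□s → (□s ∧ s) is false.
    At 4: □s is false, so ¬□s is true.
      At 4: □s requires s at every successor {2, 3, 4, 6, 7}.
        s fails at 6, so □s is false at 4.
    At 4: □s is false, s is true, so □s ∧ s is false.
      At 4: □s requires s at every successor {2, 3, 4, 6, 7}.
        s fails at 6, so □s is false at 4.
Satisfying worlds: {2}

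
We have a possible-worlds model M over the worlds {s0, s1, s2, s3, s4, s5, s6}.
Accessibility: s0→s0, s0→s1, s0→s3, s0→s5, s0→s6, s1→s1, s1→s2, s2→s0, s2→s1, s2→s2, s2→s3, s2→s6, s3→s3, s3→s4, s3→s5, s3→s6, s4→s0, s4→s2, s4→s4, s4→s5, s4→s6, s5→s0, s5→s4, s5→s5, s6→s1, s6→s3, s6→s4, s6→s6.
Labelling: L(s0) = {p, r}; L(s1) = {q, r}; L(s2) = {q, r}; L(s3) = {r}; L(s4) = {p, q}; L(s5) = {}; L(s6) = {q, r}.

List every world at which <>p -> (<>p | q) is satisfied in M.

Let φ = <>p -> (<>p | q). Evaluate φ at each world:
  s0 (successors {s0, s1, s3, s5, s6}): φ is true.
  s1 (successors {s1, s2}): φ is true.
  s2 (successors {s0, s1, s2, s3, s6}): φ is true.
  s3 (successors {s3, s4, s5, s6}): φ is true.
  s4 (successors {s0, s2, s4, s5, s6}): φ is true.
  s5 (successors {s0, s4, s5}): φ is true.
  s6 (successors {s1, s3, s4, s6}): φ is true.
For instance, at s1:
  At s1: <>p is false, <>p | q is true, so <>p -> (<>p | q) is true.
    At s1: <>p requires p at some successor in {s1, s2}.
      At s1: p is false.
      At s2: p is false.
    So <>p is false at s1.
    At s1: <>p is false, q is true, so <>p | q is true.
      At s1: <>p requires p at some successor in {s1, s2}.
        At s1: p is false.
        At s2: p is false.
      So <>p is false at s1.
Satisfying worlds: {s0, s1, s2, s3, s4, s5, s6}

s0, s1, s2, s3, s4, s5, s6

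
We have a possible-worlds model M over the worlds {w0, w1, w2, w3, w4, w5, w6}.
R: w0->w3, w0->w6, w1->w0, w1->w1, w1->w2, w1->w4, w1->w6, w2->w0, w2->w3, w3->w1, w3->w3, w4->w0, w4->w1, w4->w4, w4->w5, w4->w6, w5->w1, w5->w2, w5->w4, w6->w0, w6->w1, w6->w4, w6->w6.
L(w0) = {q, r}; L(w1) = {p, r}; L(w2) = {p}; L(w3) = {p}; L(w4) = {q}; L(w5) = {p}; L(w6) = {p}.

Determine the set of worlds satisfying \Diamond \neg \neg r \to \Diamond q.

w0, w1, w2, w4, w5, w6

Let φ = \Diamond \neg \neg r \to \Diamond q. Evaluate φ at each world:
  w0 (successors {w3, w6}): φ is true.
  w1 (successors {w0, w1, w2, w4, w6}): φ is true.
  w2 (successors {w0, w3}): φ is true.
  w3 (successors {w1, w3}): φ is false.
  w4 (successors {w0, w1, w4, w5, w6}): φ is true.
  w5 (successors {w1, w2, w4}): φ is true.
  w6 (successors {w0, w1, w4, w6}): φ is true.
For instance, at w5:
  At w5: \Diamond \neg \neg r is true, \Diamond q is true, so \Diamond \neg \neg r \to \Diamond q is true.
    At w5: \Diamond \neg \neg r requires \neg \neg r at some successor in {w1, w2, w4}.
      \neg \neg r holds at w1, so \Diamond \neg \neg r is true at w5.
    At w5: \Diamond q requires q at some successor in {w1, w2, w4}.
      q holds at w4, so \Diamond q is true at w5.
Satisfying worlds: {w0, w1, w2, w4, w5, w6}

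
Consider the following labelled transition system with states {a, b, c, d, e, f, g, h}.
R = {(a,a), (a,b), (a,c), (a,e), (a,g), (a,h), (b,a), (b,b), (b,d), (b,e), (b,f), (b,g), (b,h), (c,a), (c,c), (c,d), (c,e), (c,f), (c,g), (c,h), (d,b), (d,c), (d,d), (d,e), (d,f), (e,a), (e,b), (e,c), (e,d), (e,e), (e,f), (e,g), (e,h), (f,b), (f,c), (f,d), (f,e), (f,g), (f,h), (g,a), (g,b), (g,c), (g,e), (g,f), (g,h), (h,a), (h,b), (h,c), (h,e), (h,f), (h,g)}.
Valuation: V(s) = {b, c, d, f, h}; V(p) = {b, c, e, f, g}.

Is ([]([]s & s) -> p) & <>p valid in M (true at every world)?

Yes

Recall that []ψ holds at a world iff ψ holds at every accessible world, and <>ψ holds iff ψ holds at some accessible world.
Let φ = ([]([]s & s) -> p) & <>p. Evaluate φ at each world:
  a (successors {a, b, c, e, g, h}): φ is true.
  b (successors {a, b, d, e, f, g, h}): φ is true.
  c (successors {a, c, d, e, f, g, h}): φ is true.
  d (successors {b, c, d, e, f}): φ is true.
  e (successors {a, b, c, d, e, f, g, h}): φ is true.
  f (successors {b, c, d, e, g, h}): φ is true.
  g (successors {a, b, c, e, f, h}): φ is true.
  h (successors {a, b, c, e, f, g}): φ is true.
For instance, at a:
  At a: []([]s & s) -> p is true, <>p is true, so ([]([]s & s) -> p) & <>p is true.
    At a: []([]s & s) is false, p is false, so []([]s & s) -> p is true.
      At a: []([]s & s) requires []s & s at every successor {a, b, c, e, g, h}.
        []s & s fails at a, so []([]s & s) is false at a.
    At a: <>p requires p at some successor in {a, b, c, e, g, h}.
      p holds at b, so <>p is true at a.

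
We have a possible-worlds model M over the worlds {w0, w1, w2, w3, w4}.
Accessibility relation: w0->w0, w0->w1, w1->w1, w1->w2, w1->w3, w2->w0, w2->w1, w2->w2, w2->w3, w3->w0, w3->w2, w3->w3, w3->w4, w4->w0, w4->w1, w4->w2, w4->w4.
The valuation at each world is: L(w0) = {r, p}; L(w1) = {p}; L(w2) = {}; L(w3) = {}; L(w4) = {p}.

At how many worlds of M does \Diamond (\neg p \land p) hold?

0

Recall that \Diamond ψ holds at a world iff ψ holds at some accessible world.
Let φ = \Diamond (\neg p \land p). Evaluate φ at each world:
  w0 (successors {w0, w1}): φ is false.
  w1 (successors {w1, w2, w3}): φ is false.
  w2 (successors {w0, w1, w2, w3}): φ is false.
  w3 (successors {w0, w2, w3, w4}): φ is false.
  w4 (successors {w0, w1, w2, w4}): φ is false.
For instance, at w2:
  At w2: \Diamond (\neg p \land p) requires \neg p \land p at some successor in {w0, w1, w2, w3}.
    At w0: \neg p \land p is false.
    At w1: \neg p \land p is false.
    At w2: \neg p \land p is false.
    At w3: \neg p \land p is false.
  So \Diamond (\neg p \land p) is false at w2.
Satisfying worlds: none.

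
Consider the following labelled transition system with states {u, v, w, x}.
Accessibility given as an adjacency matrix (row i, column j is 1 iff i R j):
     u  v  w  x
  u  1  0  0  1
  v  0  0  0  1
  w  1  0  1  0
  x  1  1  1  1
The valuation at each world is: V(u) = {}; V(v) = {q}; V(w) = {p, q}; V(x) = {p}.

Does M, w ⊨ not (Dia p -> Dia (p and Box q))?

Yes

At w: Dia p -> Dia (p and Box q) is false, so not (Dia p -> Dia (p and Box q)) is true.
  At w: Dia p is true, Dia (p and Box q) is false, so Dia p -> Dia (p and Box q) is false.
    At w: Dia p requires p at some successor in {u, w}.
      p holds at w, so Dia p is true at w.
    At w: Dia (p and Box q) requires p and Box q at some successor in {u, w}.
      At u: p and Box q is false.
      At w: p and Box q is false.
    So Dia (p and Box q) is false at w.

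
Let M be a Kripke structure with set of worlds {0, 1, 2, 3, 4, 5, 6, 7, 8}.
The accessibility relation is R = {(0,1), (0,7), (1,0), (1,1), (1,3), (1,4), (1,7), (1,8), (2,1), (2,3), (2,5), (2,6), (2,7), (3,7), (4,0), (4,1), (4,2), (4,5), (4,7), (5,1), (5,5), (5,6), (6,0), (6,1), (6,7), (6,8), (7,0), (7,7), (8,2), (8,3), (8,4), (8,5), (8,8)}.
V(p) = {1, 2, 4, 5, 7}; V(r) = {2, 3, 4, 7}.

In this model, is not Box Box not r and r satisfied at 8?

No

At 8: not Box Box not r is true, r is false, so not Box Box not r and r is false.
  At 8: Box Box not r is false, so not Box Box not r is true.
    At 8: Box Box not r requires Box not r at every successor {2, 3, 4, 5, 8}.
      Box not r fails at 2, so Box Box not r is false at 8.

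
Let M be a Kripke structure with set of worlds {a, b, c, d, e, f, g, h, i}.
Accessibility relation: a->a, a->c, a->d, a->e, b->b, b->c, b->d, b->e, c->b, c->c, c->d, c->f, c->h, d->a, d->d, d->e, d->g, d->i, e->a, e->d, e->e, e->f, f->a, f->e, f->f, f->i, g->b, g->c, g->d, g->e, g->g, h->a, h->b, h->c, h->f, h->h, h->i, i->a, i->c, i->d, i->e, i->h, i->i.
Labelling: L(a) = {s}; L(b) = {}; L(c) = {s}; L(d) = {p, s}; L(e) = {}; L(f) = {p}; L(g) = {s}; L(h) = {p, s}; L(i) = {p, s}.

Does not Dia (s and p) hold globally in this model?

Let φ = not Dia (s and p). Evaluate φ at each world:
  a (successors {a, c, d, e}): φ is false.
  b (successors {b, c, d, e}): φ is false.
  c (successors {b, c, d, f, h}): φ is false.
  d (successors {a, d, e, g, i}): φ is false.
  e (successors {a, d, e, f}): φ is false.
  f (successors {a, e, f, i}): φ is false.
  g (successors {b, c, d, e, g}): φ is false.
  h (successors {a, b, c, f, h, i}): φ is false.
  i (successors {a, c, d, e, h, i}): φ is false.
Detail at a (counterexample):
  At a: Dia (s and p) is true, so not Dia (s and p) is false.
    At a: Dia (s and p) requires s and p at some successor in {a, c, d, e}.
      s and p holds at d, so Dia (s and p) is true at a.

No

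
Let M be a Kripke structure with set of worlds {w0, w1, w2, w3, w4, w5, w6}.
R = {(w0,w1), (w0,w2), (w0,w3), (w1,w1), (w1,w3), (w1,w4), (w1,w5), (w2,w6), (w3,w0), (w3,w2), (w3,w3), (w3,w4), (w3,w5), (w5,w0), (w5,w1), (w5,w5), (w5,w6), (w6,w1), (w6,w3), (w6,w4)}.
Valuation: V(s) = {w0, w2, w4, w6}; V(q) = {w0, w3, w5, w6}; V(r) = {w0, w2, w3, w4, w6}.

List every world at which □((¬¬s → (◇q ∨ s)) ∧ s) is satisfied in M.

w2, w4

Let φ = □((¬¬s → (◇q ∨ s)) ∧ s). Evaluate φ at each world:
  w0 (successors {w1, w2, w3}): φ is false.
  w1 (successors {w1, w3, w4, w5}): φ is false.
  w2 (successors {w6}): φ is true.
  w3 (successors {w0, w2, w3, w4, w5}): φ is false.
  w4 (successors ∅): φ is true.
  w5 (successors {w0, w1, w5, w6}): φ is false.
  w6 (successors {w1, w3, w4}): φ is false.
For instance, at w2:
  At w2: □((¬¬s → (◇q ∨ s)) ∧ s) requires (¬¬s → (◇q ∨ s)) ∧ s at every successor {w6}.
      At w6: ¬¬s → (◇q ∨ s) is true, s is true, so (¬¬s → (◇q ∨ s)) ∧ s is true.
  So □((¬¬s → (◇q ∨ s)) ∧ s) is true at w2.
Satisfying worlds: {w2, w4}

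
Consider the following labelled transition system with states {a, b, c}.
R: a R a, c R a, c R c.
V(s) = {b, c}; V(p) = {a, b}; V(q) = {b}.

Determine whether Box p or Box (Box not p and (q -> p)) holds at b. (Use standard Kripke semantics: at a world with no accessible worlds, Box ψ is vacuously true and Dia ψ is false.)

Yes

Recall that Box ψ holds at a world iff ψ holds at every accessible world, and Dia ψ holds iff ψ holds at some accessible world.
At b: Box p is true, Box (Box not p and (q -> p)) is true, so Box p or Box (Box not p and (q -> p)) is true.
  At b: no accessible worlds, so Box p holds vacuously.
  At b: no accessible worlds, so Box (Box not p and (q -> p)) holds vacuously.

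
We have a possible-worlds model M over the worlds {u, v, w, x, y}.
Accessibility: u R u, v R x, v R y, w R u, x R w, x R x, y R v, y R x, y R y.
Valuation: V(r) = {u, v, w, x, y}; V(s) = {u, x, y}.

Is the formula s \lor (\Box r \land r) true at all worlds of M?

Recall that \Box ψ holds at a world iff ψ holds at every accessible world, and \Diamond ψ holds iff ψ holds at some accessible world.
Let φ = s \lor (\Box r \land r). Evaluate φ at each world:
  u (successors {u}): φ is true.
  v (successors {x, y}): φ is true.
  w (successors {u}): φ is true.
  x (successors {w, x}): φ is true.
  y (successors {v, x, y}): φ is true.
For instance, at x:
  At x: s is true, \Box r \land r is true, so s \lor (\Box r \land r) is true.
    At x: \Box r is true, r is true, so \Box r \land r is true.
      At x: \Box r requires r at every successor {w, x}.
        At w: r is true.
        At x: r is true.
      So \Box r is true at x.

Yes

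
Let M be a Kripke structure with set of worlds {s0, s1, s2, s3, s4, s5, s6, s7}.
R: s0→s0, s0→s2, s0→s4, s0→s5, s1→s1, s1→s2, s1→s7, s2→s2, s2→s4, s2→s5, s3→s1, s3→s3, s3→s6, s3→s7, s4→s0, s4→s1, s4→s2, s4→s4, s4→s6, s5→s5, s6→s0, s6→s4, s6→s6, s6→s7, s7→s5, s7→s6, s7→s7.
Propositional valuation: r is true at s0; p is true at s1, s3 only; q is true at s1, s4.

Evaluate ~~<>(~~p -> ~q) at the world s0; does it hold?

Yes

Recall that <>ψ holds at a world iff ψ holds at some accessible world.
At s0: ~<>(~~p -> ~q) is false, so ~~<>(~~p -> ~q) is true.
  At s0: <>(~~p -> ~q) is true, so ~<>(~~p -> ~q) is false.
    At s0: <>(~~p -> ~q) requires ~~p -> ~q at some successor in {s0, s2, s4, s5}.
      ~~p -> ~q holds at s0, so <>(~~p -> ~q) is true at s0.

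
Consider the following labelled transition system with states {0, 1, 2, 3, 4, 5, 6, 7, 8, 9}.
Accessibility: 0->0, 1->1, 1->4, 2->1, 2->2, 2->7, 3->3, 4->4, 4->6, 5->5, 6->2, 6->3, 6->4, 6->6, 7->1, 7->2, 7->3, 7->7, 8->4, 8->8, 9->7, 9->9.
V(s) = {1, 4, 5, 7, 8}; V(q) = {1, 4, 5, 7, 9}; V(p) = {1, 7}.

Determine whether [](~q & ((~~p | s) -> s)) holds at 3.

Yes

Recall that []ψ holds at a world iff ψ holds at every accessible world, and <>ψ holds iff ψ holds at some accessible world.
At 3: [](~q & ((~~p | s) -> s)) requires ~q & ((~~p | s) -> s) at every successor {3}.
  At 3: ~q & ((~~p | s) -> s) is true.
So [](~q & ((~~p | s) -> s)) is true at 3.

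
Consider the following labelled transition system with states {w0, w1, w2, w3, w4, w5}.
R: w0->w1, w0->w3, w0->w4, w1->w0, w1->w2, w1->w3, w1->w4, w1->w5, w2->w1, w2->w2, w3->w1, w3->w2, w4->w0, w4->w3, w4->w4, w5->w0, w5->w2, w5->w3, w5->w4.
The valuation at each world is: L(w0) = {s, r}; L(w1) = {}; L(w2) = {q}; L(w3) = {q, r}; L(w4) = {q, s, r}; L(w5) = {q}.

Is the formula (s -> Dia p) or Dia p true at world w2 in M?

At w2: s -> Dia p is true, Dia p is false, so (s -> Dia p) or Dia p is true.
  At w2: s is false, Dia p is false, so s -> Dia p is true.
    At w2: Dia p requires p at some successor in {w1, w2}.
      At w1: p is false.
      At w2: p is false.
    So Dia p is false at w2.
  At w2: Dia p requires p at some successor in {w1, w2}.
    At w1: p is false.
    At w2: p is false.
  So Dia p is false at w2.

Yes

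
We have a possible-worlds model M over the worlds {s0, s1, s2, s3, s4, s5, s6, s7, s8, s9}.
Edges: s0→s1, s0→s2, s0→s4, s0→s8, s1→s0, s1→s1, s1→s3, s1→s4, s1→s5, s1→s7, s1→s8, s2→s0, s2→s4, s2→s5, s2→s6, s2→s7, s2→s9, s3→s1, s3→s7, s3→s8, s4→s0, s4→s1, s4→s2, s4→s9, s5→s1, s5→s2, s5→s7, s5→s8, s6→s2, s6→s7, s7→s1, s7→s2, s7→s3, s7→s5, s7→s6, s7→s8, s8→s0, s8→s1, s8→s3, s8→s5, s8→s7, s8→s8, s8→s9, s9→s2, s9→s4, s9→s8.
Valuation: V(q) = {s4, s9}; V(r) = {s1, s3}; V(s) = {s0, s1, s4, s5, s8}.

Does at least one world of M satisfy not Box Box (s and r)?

Recall that Box ψ holds at a world iff ψ holds at every accessible world, and Dia ψ holds iff ψ holds at some accessible world.
Let φ = not Box Box (s and r). Evaluate φ at each world:
  s0 (successors {s1, s2, s4, s8}): φ is true.
  s1 (successors {s0, s1, s3, s4, s5, s7, s8}): φ is true.
  s2 (successors {s0, s4, s5, s6, s7, s9}): φ is true.
  s3 (successors {s1, s7, s8}): φ is true.
  s4 (successors {s0, s1, s2, s9}): φ is true.
  s5 (successors {s1, s2, s7, s8}): φ is true.
  s6 (successors {s2, s7}): φ is true.
  s7 (successors {s1, s2, s3, s5, s6, s8}): φ is true.
  s8 (successors {s0, s1, s3, s5, s7, s8, s9}): φ is true.
  s9 (successors {s2, s4, s8}): φ is true.
Detail at s0 (witness):
  At s0: Box Box (s and r) is false, so not Box Box (s and r) is true.
    At s0: Box Box (s and r) requires Box (s and r) at every successor {s1, s2, s4, s8}.
      Box (s and r) fails at s1, so Box Box (s and r) is false at s0.

Yes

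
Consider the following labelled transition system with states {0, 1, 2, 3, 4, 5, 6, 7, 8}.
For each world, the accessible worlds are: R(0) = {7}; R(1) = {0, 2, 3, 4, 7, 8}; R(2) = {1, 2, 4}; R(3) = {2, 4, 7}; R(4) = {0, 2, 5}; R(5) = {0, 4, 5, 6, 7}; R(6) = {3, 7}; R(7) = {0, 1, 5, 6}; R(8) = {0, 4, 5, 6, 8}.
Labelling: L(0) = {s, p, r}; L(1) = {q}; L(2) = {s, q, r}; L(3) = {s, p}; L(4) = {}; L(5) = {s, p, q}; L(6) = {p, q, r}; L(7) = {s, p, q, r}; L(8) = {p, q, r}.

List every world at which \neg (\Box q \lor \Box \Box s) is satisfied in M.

1, 2, 3, 4, 5, 6, 7, 8

Let φ = \neg (\Box q \lor \Box \Box s). Evaluate φ at each world:
  0 (successors {7}): φ is false.
  1 (successors {0, 2, 3, 4, 7, 8}): φ is true.
  2 (successors {1, 2, 4}): φ is true.
  3 (successors {2, 4, 7}): φ is true.
  4 (successors {0, 2, 5}): φ is true.
  5 (successors {0, 4, 5, 6, 7}): φ is true.
  6 (successors {3, 7}): φ is true.
  7 (successors {0, 1, 5, 6}): φ is true.
  8 (successors {0, 4, 5, 6, 8}): φ is true.
For instance, at 5:
  At 5: \Box q \lor \Box \Box s is false, so \neg (\Box q \lor \Box \Box s) is true.
    At 5: \Box q is false, \Box \Box s is false, so \Box q \lor \Box \Box s is false.
      At 5: \Box q requires q at every successor {0, 4, 5, 6, 7}.
        q fails at 0, so \Box q is false at 5.
      At 5: \Box \Box s requires \Box s at every successor {0, 4, 5, 6, 7}.
        \Box s fails at 5, so \Box \Box s is false at 5.
Satisfying worlds: {1, 2, 3, 4, 5, 6, 7, 8}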